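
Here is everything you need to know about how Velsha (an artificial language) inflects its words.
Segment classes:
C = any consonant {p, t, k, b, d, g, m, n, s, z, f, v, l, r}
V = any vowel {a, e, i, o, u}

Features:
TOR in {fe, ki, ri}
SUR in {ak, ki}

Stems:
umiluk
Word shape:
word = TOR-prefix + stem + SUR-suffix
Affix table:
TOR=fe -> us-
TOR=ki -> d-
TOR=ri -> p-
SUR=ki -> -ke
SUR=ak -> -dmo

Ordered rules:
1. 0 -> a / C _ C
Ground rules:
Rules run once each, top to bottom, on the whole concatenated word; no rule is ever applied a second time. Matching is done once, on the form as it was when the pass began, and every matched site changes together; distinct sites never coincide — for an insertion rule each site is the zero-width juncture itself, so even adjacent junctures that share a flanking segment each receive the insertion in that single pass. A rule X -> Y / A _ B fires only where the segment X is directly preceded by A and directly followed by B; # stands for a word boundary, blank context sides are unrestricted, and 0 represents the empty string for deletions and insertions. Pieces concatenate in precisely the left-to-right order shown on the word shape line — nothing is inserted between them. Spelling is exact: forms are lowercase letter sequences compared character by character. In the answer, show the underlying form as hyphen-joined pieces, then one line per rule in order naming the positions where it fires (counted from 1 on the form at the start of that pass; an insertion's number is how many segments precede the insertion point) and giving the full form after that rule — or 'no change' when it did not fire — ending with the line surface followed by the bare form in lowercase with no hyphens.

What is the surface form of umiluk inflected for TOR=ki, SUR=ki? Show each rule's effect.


underlying: d-umiluk-ke
1. 0 -> a / C _ C: inserts after position(s) 7: dumilukake
surface: dumilukake


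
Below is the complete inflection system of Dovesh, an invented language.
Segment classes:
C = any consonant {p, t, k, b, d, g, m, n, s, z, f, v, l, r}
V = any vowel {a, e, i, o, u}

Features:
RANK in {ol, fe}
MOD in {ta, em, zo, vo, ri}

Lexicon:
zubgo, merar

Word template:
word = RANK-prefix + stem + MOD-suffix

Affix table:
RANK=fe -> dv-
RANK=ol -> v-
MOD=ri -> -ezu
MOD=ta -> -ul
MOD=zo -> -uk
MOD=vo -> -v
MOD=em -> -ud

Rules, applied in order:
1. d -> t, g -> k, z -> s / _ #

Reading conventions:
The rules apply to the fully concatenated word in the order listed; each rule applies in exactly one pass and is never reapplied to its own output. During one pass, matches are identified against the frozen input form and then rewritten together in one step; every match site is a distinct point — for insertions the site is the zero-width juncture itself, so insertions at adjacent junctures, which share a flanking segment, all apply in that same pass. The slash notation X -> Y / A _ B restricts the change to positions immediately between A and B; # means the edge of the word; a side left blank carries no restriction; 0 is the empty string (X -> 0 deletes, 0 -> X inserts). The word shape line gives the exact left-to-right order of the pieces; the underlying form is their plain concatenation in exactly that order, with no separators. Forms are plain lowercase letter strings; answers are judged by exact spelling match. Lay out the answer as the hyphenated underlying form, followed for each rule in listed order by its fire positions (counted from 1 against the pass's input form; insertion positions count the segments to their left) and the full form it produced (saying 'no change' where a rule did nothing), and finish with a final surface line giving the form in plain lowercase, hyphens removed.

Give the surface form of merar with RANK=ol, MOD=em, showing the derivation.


underlying: v-merar-ud
1. d -> t, g -> k, z -> s / _ #: fires at position(s) 8: vmerarut
surface: vmerarut


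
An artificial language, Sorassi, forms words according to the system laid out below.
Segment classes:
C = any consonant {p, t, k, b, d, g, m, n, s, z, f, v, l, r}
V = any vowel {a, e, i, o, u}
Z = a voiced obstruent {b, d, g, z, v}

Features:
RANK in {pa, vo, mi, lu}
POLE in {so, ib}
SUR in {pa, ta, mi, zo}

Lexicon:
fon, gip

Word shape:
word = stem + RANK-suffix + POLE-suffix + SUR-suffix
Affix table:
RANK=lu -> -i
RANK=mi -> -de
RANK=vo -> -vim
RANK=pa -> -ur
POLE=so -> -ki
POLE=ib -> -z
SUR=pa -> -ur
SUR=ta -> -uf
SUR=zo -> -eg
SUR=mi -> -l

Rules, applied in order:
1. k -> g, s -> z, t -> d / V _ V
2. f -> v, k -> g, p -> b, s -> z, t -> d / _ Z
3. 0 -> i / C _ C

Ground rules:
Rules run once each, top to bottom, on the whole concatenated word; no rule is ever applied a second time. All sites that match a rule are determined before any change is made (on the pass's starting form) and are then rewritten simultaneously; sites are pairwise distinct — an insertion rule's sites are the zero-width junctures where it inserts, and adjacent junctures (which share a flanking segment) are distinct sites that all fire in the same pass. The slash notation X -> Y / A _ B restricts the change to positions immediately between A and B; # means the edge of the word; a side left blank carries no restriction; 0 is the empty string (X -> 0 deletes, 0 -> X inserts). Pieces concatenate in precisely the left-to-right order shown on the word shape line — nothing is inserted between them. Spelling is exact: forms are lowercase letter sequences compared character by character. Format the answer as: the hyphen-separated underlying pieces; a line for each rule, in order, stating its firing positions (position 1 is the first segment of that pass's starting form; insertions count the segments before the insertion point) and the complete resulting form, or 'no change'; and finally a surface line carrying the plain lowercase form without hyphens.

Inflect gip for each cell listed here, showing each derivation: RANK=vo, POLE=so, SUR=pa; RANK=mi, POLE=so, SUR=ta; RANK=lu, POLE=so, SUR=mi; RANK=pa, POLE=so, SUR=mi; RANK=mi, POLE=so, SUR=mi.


cell RANK=vo, POLE=so, SUR=pa:
underlying: gip-vim-ki-ur
1. k -> g, s -> z, t -> d / V _ V: no change
2. f -> v, k -> g, p -> b, s -> z, t -> d / _ Z: fires at position(s) 3: gibvimkiur
3. 0 -> i / C _ C: inserts after position(s) 3, 6: gibivimikiur
surface: gibivimikiur

cell RANK=mi, POLE=so, SUR=ta:
underlying: gip-de-ki-uf
1. k -> g, s -> z, t -> d / V _ V: fires at position(s) 6: gipdegiuf
2. f -> v, k -> g, p -> b, s -> z, t -> d / _ Z: fires at position(s) 3: gibdegiuf
3. 0 -> i / C _ C: inserts after position(s) 3: gibidegiuf
surface: gibidegiuf

cell RANK=lu, POLE=so, SUR=mi:
underlying: gip-i-ki-l
1. k -> g, s -> z, t -> d / V _ V: fires at position(s) 5: gipigil
2. f -> v, k -> g, p -> b, s -> z, t -> d / _ Z: no change
3. 0 -> i / C _ C: no change
surface: gipigil

cell RANK=pa, POLE=so, SUR=mi:
underlying: gip-ur-ki-l
1. k -> g, s -> z, t -> d / V _ V: no change
2. f -> v, k -> g, p -> b, s -> z, t -> d / _ Z: no change
3. 0 -> i / C _ C: inserts after position(s) 5: gipurikil
surface: gipurikil

cell RANK=mi, POLE=so, SUR=mi:
underlying: gip-de-ki-l
1. k -> g, s -> z, t -> d / V _ V: fires at position(s) 6: gipdegil
2. f -> v, k -> g, p -> b, s -> z, t -> d / _ Z: fires at position(s) 3: gibdegil
3. 0 -> i / C _ C: inserts after position(s) 3: gibidegil
surface: gibidegil


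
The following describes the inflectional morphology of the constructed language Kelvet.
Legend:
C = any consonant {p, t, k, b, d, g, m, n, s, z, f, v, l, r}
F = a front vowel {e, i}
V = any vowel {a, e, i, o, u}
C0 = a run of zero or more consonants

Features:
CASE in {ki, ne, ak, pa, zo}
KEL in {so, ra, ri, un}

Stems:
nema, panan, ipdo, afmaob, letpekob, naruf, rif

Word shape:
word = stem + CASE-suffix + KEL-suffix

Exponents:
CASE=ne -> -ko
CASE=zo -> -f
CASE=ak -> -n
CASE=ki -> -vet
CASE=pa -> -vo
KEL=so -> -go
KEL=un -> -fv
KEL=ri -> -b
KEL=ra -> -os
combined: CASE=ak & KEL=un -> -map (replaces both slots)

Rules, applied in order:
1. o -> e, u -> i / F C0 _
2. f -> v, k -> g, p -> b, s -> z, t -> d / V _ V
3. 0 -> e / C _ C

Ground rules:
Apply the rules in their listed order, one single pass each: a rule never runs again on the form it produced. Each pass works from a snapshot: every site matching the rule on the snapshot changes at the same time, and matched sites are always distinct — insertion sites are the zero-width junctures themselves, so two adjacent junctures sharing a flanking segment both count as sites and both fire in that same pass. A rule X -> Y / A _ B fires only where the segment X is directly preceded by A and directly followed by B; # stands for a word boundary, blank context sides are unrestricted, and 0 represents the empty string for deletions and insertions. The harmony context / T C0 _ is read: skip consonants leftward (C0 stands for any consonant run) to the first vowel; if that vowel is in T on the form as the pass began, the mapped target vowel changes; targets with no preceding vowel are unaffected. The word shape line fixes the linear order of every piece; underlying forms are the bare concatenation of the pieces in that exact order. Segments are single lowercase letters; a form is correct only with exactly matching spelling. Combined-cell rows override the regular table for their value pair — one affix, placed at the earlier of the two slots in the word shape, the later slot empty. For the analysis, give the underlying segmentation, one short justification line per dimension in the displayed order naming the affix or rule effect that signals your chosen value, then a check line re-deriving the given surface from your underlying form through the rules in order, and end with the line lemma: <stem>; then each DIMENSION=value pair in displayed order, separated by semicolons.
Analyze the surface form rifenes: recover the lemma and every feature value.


underlying: rif-n-os
CASE=ak - signalled by the affix -n
KEL=ra - signalled by the affix -os
check: rifnos -> rifnes -> rifnes -> rifenes
lemma: rif; CASE=ak; KEL=ra


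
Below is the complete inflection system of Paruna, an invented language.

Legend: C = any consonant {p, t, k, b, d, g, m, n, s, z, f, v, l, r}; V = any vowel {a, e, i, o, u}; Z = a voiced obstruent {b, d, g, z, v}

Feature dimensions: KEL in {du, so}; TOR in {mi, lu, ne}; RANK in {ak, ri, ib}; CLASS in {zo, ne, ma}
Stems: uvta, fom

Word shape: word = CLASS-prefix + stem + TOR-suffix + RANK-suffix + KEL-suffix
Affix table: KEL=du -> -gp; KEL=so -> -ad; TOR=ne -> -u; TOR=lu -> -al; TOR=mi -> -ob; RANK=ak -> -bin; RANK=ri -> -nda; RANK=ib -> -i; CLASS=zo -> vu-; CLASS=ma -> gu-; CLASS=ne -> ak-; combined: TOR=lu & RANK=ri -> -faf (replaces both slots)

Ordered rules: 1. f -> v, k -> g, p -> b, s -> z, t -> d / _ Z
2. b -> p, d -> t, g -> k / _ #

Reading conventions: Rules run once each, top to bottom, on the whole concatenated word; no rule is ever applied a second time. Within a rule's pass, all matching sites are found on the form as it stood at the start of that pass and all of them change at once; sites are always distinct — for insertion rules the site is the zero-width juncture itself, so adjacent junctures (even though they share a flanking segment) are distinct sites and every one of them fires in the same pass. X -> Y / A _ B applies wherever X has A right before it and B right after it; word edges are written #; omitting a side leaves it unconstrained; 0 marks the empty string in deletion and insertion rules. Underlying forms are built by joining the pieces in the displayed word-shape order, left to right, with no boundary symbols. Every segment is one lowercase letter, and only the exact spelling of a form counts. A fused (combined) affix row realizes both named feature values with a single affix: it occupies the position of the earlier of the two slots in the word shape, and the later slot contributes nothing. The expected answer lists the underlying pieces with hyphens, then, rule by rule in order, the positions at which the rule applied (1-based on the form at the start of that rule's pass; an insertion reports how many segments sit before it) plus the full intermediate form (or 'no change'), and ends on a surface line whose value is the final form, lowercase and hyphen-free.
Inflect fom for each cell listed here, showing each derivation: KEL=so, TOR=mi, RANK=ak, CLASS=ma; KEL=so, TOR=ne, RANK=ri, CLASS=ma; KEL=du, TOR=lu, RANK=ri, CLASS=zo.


cell KEL=so, TOR=mi, RANK=ak, CLASS=ma:
underlying: gu-fom-ob-bin-ad
1. f -> v, k -> g, p -> b, s -> z, t -> d / _ Z: no change
2. b -> p, d -> t, g -> k / _ #: fires at position(s) 12: gufomobbinat
surface: gufomobbinat

cell KEL=so, TOR=ne, RANK=ri, CLASS=ma:
underlying: gu-fom-u-nda-ad
1. f -> v, k -> g, p -> b, s -> z, t -> d / _ Z: no change
2. b -> p, d -> t, g -> k / _ #: fires at position(s) 11: gufomundaat
surface: gufomundaat

cell KEL=du, TOR=lu, RANK=ri, CLASS=zo:
underlying: vu-fom-faf-gp
1. f -> v, k -> g, p -> b, s -> z, t -> d / _ Z: fires at position(s) 8: vufomfavgp
2. b -> p, d -> t, g -> k / _ #: no change
surface: vufomfavgp


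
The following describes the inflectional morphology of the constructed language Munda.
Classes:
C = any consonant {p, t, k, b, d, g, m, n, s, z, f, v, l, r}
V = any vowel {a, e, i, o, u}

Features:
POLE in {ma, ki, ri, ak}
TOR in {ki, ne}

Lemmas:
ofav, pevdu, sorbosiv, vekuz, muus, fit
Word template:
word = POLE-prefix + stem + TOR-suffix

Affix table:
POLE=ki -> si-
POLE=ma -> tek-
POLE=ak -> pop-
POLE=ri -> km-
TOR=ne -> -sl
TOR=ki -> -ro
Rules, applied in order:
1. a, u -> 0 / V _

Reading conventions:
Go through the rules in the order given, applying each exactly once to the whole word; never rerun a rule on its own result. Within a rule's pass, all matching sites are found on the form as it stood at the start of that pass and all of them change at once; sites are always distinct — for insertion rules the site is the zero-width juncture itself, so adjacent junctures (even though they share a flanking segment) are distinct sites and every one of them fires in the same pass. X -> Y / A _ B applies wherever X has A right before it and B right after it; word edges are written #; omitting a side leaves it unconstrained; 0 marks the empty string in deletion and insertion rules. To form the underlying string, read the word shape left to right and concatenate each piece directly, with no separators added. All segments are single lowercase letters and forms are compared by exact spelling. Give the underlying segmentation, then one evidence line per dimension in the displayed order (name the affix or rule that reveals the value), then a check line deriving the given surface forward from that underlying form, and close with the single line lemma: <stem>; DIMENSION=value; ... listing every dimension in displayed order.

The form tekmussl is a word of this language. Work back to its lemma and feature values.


underlying: tek-muus-sl
POLE=ma - signalled by the affix tek-
TOR=ne - signalled by the affix -sl
check: tekmuussl -> tekmussl
lemma: muus; POLE=ma; TOR=ne


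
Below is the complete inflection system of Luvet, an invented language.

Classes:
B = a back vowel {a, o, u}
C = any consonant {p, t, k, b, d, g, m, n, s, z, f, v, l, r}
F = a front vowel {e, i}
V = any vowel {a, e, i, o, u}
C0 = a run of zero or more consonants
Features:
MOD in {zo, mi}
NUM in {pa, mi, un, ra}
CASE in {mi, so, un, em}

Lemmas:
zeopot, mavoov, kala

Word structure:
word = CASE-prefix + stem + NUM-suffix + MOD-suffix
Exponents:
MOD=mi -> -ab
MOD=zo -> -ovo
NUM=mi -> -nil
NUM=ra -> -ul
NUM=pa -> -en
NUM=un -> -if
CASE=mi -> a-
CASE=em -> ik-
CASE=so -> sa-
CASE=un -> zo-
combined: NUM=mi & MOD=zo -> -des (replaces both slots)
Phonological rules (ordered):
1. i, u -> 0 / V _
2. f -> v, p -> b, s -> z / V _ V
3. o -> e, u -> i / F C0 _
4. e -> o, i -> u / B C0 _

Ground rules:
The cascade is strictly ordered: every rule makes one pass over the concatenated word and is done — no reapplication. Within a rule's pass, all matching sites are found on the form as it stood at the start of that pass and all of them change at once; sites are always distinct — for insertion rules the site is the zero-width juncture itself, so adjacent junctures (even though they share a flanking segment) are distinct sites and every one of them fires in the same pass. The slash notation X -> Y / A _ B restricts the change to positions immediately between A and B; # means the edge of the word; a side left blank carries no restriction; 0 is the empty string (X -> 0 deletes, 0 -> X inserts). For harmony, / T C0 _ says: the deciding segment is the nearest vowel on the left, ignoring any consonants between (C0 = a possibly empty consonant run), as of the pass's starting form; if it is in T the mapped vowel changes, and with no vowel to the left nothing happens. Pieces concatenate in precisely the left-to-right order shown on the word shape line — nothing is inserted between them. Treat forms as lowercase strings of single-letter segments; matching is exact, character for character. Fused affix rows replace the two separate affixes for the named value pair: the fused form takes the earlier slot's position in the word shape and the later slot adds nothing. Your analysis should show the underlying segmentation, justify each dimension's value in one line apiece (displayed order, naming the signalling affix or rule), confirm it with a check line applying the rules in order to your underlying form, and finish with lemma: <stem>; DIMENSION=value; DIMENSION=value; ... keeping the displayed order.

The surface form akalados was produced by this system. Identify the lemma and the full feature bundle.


underlying: a-kala-des
MOD=zo - signalled by the combined affix row
NUM=mi - signalled by the combined affix row
CASE=mi - signalled by the affix a-
check: akalades -> akalades -> akalades -> akalades -> akalados
lemma: kala; MOD=zo; NUM=mi; CASE=mi


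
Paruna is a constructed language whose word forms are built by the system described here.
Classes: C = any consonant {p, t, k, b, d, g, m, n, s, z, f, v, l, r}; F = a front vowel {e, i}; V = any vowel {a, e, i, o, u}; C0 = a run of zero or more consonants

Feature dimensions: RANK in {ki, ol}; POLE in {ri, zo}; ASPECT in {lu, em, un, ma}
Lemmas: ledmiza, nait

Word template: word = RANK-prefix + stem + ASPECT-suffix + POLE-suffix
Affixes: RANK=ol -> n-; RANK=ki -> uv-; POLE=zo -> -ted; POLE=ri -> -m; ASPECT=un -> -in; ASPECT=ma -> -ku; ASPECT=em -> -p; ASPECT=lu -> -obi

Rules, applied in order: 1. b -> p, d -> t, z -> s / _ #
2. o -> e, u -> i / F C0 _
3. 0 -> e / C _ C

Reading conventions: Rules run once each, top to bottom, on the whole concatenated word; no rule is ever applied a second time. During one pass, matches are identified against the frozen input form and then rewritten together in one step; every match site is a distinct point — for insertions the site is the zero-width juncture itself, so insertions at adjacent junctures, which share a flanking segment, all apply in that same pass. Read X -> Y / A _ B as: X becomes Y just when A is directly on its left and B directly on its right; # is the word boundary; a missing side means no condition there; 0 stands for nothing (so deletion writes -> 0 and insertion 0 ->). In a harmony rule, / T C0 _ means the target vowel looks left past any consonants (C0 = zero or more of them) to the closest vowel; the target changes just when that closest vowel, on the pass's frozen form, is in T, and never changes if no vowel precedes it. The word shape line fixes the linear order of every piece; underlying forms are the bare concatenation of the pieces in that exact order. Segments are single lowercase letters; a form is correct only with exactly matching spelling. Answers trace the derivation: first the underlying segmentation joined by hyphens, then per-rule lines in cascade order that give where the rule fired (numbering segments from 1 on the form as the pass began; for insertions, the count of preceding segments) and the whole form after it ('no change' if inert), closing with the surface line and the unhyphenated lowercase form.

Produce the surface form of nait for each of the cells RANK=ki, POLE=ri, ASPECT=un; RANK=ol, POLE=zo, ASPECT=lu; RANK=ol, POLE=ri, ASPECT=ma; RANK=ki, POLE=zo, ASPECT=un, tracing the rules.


cell RANK=ki, POLE=ri, ASPECT=un:
underlying: uv-nait-in-m
1. b -> p, d -> t, z -> s / _ #: no change
2. o -> e, u -> i / F C0 _: no change
3. 0 -> e / C _ C: inserts after position(s) 2, 8: uvenaitinem
surface: uvenaitinem

cell RANK=ol, POLE=zo, ASPECT=lu:
underlying: n-nait-obi-ted
1. b -> p, d -> t, z -> s / _ #: fires at position(s) 11: nnaitobitet
2. o -> e, u -> i / F C0 _: fires at position(s) 6: nnaitebitet
3. 0 -> e / C _ C: inserts after position(s) 1: nenaitebitet
surface: nenaitebitet

cell RANK=ol, POLE=ri, ASPECT=ma:
underlying: n-nait-ku-m
1. b -> p, d -> t, z -> s / _ #: no change
2. o -> e, u -> i / F C0 _: fires at position(s) 7: nnaitkim
3. 0 -> e / C _ C: inserts after position(s) 1, 5: nenaitekim
surface: nenaitekim

cell RANK=ki, POLE=zo, ASPECT=un:
underlying: uv-nait-in-ted
1. b -> p, d -> t, z -> s / _ #: fires at position(s) 11: uvnaitintet
2. o -> e, u -> i / F C0 _: no change
3. 0 -> e / C _ C: inserts after position(s) 2, 8: uvenaitinetet
surface: uvenaitinetet


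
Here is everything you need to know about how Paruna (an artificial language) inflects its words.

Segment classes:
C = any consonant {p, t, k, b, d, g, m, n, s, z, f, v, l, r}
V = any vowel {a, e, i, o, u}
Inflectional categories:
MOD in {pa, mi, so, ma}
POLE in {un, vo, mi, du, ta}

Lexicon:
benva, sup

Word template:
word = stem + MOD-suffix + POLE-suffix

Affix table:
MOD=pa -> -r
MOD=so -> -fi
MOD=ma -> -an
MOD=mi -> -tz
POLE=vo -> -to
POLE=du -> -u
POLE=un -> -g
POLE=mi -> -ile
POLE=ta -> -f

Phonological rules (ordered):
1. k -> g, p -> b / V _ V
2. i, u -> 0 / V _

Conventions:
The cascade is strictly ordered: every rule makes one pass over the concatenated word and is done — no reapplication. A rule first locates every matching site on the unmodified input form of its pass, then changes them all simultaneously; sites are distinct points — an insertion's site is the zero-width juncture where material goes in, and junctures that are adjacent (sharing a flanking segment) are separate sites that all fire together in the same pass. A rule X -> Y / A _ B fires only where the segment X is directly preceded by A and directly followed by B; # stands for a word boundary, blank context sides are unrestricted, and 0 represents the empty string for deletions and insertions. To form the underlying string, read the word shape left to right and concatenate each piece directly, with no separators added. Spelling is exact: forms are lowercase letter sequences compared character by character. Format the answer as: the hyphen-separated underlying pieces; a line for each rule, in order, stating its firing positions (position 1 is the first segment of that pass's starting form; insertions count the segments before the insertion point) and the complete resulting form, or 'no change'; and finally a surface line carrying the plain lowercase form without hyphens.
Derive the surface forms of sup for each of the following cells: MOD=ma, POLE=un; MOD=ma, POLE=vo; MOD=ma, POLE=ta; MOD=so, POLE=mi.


cell MOD=ma, POLE=un:
underlying: sup-an-g
1. k -> g, p -> b / V _ V: fires at position(s) 3: subang
2. i, u -> 0 / V _: no change
surface: subang

cell MOD=ma, POLE=vo:
underlying: sup-an-to
1. k -> g, p -> b / V _ V: fires at position(s) 3: subanto
2. i, u -> 0 / V _: no change
surface: subanto

cell MOD=ma, POLE=ta:
underlying: sup-an-f
1. k -> g, p -> b / V _ V: fires at position(s) 3: subanf
2. i, u -> 0 / V _: no change
surface: subanf

cell MOD=so, POLE=mi:
underlying: sup-fi-ile
1. k -> g, p -> b / V _ V: no change
2. i, u -> 0 / V _: fires at position(s) 6: supfile
surface: supfile


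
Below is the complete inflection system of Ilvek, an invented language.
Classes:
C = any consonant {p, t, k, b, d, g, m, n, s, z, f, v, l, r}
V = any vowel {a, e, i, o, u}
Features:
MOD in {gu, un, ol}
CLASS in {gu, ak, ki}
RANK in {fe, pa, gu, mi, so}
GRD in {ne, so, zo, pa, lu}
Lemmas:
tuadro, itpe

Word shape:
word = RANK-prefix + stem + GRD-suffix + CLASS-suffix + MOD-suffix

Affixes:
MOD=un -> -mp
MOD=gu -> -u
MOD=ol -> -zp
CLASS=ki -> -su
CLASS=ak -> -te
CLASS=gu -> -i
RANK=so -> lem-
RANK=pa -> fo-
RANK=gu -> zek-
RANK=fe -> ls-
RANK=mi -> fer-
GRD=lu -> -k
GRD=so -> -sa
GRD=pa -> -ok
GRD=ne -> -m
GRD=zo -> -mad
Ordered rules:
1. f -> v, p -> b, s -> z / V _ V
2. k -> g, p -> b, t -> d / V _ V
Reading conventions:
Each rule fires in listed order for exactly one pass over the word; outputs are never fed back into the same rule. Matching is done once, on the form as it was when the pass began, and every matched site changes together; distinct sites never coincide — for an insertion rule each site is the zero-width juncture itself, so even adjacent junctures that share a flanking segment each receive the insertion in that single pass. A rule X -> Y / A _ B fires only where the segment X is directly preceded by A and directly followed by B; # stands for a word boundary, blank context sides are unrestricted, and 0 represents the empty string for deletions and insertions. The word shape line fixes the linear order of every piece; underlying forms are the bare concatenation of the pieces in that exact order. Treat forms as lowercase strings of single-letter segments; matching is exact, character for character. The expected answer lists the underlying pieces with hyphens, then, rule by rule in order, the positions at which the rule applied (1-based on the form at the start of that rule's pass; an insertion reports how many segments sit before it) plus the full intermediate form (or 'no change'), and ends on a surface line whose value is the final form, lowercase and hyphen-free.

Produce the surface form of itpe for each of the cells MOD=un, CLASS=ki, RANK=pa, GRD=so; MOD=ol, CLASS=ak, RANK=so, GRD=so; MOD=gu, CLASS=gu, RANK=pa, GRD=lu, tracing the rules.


cell MOD=un, CLASS=ki, RANK=pa, GRD=so:
underlying: fo-itpe-sa-su-mp
1. f -> v, p -> b, s -> z / V _ V: fires at position(s) 7, 9: foitpezazump
2. k -> g, p -> b, t -> d / V _ V: no change
surface: foitpezazump

cell MOD=ol, CLASS=ak, RANK=so, GRD=so:
underlying: lem-itpe-sa-te-zp
1. f -> v, p -> b, s -> z / V _ V: fires at position(s) 8: lemitpezatezp
2. k -> g, p -> b, t -> d / V _ V: fires at position(s) 10: lemitpezadezp
surface: lemitpezadezp

cell MOD=gu, CLASS=gu, RANK=pa, GRD=lu:
underlying: fo-itpe-k-i-u
1. f -> v, p -> b, s -> z / V _ V: no change
2. k -> g, p -> b, t -> d / V _ V: fires at position(s) 7: foitpegiu
surface: foitpegiu


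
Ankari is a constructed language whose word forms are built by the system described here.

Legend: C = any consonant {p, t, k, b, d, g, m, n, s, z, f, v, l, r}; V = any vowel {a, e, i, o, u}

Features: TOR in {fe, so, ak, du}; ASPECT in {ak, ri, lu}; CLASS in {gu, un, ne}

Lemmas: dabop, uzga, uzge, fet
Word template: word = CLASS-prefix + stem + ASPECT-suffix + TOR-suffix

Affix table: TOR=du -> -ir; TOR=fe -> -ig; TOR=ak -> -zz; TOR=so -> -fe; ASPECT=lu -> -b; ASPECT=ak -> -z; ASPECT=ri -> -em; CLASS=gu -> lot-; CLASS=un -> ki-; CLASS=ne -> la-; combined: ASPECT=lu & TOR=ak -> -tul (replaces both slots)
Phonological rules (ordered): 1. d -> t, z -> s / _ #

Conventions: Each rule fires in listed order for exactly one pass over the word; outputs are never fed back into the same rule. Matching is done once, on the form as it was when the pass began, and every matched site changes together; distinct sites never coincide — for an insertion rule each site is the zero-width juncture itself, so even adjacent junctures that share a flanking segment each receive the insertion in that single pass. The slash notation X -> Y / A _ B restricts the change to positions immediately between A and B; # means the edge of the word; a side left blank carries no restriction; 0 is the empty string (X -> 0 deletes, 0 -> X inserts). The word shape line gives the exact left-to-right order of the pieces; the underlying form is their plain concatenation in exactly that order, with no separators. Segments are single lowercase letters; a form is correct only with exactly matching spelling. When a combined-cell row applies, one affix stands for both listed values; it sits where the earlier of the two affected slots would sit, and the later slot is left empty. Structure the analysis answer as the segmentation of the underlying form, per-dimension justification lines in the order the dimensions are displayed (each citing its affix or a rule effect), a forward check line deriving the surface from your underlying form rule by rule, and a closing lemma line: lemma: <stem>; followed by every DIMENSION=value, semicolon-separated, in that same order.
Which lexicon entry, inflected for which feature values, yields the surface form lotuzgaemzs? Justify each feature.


underlying: lot-uzga-em-zz
TOR=ak - signalled by the affix -zz
ASPECT=ri - signalled by the affix -em
CLASS=gu - signalled by the affix lot-
check: lotuzgaemzz -> lotuzgaemzs
lemma: uzga; TOR=ak; ASPECT=ri; CLASS=gu


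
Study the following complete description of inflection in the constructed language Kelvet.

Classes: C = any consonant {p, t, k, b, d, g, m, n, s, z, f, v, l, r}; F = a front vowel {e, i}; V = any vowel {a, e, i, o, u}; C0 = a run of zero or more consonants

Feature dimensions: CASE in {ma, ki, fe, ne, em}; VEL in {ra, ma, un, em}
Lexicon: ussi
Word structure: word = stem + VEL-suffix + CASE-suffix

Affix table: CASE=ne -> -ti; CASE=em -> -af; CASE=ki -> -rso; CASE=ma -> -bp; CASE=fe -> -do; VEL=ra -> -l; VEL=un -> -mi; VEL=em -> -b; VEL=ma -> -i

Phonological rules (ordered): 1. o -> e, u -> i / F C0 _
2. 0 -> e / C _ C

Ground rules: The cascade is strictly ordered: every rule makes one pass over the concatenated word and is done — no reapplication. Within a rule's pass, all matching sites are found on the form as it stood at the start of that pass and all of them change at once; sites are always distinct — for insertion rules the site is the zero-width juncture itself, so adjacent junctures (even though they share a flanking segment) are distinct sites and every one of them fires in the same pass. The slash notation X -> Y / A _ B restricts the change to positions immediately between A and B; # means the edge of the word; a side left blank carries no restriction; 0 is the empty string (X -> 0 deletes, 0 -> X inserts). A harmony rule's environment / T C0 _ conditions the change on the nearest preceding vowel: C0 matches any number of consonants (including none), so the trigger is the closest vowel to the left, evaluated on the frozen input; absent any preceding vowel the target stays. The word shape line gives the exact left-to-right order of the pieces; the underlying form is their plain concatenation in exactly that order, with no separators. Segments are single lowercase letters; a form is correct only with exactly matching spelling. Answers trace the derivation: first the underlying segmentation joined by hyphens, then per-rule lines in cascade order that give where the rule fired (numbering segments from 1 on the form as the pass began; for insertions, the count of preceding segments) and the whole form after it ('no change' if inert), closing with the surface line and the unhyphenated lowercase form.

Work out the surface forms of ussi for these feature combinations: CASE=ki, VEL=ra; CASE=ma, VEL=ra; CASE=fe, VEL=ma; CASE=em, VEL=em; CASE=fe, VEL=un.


cell CASE=ki, VEL=ra:
underlying: ussi-l-rso
1. o -> e, u -> i / F C0 _: fires at position(s) 8: ussilrse
2. 0 -> e / C _ C: inserts after position(s) 2, 5, 6: usesilerese
surface: usesilerese

cell CASE=ma, VEL=ra:
underlying: ussi-l-bp
1. o -> e, u -> i / F C0 _: no change
2. 0 -> e / C _ C: inserts after position(s) 2, 5, 6: usesilebep
surface: usesilebep

cell CASE=fe, VEL=ma:
underlying: ussi-i-do
1. o -> e, u -> i / F C0 _: fires at position(s) 7: ussiide
2. 0 -> e / C _ C: inserts after position(s) 2: usesiide
surface: usesiide

cell CASE=em, VEL=em:
underlying: ussi-b-af
1. o -> e, u -> i / F C0 _: no change
2. 0 -> e / C _ C: inserts after position(s) 2: usesibaf
surface: usesibaf

cell CASE=fe, VEL=un:
underlying: ussi-mi-do
1. o -> e, u -> i / F C0 _: fires at position(s) 8: ussimide
2. 0 -> e / C _ C: inserts after position(s) 2: usesimide
surface: usesimide


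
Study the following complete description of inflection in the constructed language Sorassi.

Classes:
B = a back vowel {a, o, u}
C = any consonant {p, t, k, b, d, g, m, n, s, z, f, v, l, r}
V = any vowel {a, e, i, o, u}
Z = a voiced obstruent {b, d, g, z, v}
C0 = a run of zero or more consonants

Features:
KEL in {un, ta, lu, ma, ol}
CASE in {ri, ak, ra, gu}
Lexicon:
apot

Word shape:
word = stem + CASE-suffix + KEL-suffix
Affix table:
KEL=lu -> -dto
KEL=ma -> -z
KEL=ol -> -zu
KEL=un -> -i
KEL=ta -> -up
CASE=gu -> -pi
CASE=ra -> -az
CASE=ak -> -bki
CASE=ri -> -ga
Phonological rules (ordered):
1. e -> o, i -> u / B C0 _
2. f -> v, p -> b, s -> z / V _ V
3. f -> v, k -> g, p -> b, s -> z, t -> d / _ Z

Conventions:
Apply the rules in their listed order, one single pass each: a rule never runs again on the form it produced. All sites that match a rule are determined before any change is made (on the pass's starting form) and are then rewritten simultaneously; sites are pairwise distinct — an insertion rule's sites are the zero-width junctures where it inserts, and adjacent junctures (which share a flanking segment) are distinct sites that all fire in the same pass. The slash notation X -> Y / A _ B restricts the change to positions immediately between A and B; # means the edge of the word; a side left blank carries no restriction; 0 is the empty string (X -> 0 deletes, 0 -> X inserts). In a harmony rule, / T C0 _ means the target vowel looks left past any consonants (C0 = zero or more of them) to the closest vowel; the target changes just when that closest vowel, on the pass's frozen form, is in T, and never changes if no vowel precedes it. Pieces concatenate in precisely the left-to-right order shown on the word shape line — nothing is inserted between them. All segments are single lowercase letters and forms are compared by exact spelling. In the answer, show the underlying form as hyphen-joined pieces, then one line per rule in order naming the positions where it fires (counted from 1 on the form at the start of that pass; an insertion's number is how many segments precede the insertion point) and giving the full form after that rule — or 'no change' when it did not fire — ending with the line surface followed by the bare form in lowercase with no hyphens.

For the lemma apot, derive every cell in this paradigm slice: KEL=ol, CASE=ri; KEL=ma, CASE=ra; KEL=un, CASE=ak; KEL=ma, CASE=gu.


cell KEL=ol, CASE=ri:
underlying: apot-ga-zu
1. e -> o, i -> u / B C0 _: no change
2. f -> v, p -> b, s -> z / V _ V: fires at position(s) 2: abotgazu
3. f -> v, k -> g, p -> b, s -> z, t -> d / _ Z: fires at position(s) 4: abodgazu
surface: abodgazu

cell KEL=ma, CASE=ra:
underlying: apot-az-z
1. e -> o, i -> u / B C0 _: no change
2. f -> v, p -> b, s -> z / V _ V: fires at position(s) 2: abotazz
3. f -> v, k -> g, p -> b, s -> z, t -> d / _ Z: no change
surface: abotazz

cell KEL=un, CASE=ak:
underlying: apot-bki-i
1. e -> o, i -> u / B C0 _: fires at position(s) 7: apotbkui
2. f -> v, p -> b, s -> z / V _ V: fires at position(s) 2: abotbkui
3. f -> v, k -> g, p -> b, s -> z, t -> d / _ Z: fires at position(s) 4: abodbkui
surface: abodbkui

cell KEL=ma, CASE=gu:
underlying: apot-pi-z
1. e -> o, i -> u / B C0 _: fires at position(s) 6: apotpuz
2. f -> v, p -> b, s -> z / V _ V: fires at position(s) 2: abotpuz
3. f -> v, k -> g, p -> b, s -> z, t -> d / _ Z: no change
surface: abotpuz


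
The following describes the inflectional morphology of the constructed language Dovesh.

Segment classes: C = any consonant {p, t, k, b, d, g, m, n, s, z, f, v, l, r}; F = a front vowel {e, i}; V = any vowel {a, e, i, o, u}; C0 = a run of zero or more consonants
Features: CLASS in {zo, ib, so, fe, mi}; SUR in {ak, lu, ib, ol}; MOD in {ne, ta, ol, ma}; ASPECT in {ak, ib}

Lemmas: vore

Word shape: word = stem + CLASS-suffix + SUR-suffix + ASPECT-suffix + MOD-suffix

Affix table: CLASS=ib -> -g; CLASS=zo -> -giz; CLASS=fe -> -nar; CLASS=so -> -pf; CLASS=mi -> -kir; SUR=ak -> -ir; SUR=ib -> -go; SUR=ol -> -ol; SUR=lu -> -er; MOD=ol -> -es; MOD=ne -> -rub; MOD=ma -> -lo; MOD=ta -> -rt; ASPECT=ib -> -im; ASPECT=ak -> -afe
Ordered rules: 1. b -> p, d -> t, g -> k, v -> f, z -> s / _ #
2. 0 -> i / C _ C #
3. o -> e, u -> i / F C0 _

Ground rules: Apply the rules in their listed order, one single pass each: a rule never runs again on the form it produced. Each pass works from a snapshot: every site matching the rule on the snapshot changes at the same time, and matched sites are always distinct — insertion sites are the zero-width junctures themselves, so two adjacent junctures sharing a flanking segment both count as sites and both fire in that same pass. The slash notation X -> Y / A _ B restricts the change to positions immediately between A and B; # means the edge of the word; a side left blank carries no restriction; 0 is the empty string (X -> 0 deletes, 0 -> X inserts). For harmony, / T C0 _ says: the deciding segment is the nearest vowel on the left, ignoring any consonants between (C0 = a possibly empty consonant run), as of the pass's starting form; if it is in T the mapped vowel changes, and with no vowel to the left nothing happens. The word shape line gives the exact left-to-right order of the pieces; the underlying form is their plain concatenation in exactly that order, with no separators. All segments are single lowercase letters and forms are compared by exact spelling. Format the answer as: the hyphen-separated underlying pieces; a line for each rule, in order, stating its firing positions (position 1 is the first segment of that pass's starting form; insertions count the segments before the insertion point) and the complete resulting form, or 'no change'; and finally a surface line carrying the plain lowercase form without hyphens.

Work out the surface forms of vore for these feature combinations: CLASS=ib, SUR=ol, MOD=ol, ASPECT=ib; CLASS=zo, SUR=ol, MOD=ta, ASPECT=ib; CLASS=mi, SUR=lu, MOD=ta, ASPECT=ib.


cell CLASS=ib, SUR=ol, MOD=ol, ASPECT=ib:
underlying: vore-g-ol-im-es
1. b -> p, d -> t, g -> k, v -> f, z -> s / _ #: no change
2. 0 -> i / C _ C #: no change
3. o -> e, u -> i / F C0 _: fires at position(s) 6: voregelimes
surface: voregelimes

cell CLASS=zo, SUR=ol, MOD=ta, ASPECT=ib:
underlying: vore-giz-ol-im-rt
1. b -> p, d -> t, g -> k, v -> f, z -> s / _ #: no change
2. 0 -> i / C _ C #: inserts after position(s) 12: voregizolimrit
3. o -> e, u -> i / F C0 _: fires at position(s) 8: voregizelimrit
surface: voregizelimrit

cell CLASS=mi, SUR=lu, MOD=ta, ASPECT=ib:
underlying: vore-kir-er-im-rt
1. b -> p, d -> t, g -> k, v -> f, z -> s / _ #: no change
2. 0 -> i / C _ C #: inserts after position(s) 12: vorekirerimrit
3. o -> e, u -> i / F C0 _: no change
surface: vorekirerimrit


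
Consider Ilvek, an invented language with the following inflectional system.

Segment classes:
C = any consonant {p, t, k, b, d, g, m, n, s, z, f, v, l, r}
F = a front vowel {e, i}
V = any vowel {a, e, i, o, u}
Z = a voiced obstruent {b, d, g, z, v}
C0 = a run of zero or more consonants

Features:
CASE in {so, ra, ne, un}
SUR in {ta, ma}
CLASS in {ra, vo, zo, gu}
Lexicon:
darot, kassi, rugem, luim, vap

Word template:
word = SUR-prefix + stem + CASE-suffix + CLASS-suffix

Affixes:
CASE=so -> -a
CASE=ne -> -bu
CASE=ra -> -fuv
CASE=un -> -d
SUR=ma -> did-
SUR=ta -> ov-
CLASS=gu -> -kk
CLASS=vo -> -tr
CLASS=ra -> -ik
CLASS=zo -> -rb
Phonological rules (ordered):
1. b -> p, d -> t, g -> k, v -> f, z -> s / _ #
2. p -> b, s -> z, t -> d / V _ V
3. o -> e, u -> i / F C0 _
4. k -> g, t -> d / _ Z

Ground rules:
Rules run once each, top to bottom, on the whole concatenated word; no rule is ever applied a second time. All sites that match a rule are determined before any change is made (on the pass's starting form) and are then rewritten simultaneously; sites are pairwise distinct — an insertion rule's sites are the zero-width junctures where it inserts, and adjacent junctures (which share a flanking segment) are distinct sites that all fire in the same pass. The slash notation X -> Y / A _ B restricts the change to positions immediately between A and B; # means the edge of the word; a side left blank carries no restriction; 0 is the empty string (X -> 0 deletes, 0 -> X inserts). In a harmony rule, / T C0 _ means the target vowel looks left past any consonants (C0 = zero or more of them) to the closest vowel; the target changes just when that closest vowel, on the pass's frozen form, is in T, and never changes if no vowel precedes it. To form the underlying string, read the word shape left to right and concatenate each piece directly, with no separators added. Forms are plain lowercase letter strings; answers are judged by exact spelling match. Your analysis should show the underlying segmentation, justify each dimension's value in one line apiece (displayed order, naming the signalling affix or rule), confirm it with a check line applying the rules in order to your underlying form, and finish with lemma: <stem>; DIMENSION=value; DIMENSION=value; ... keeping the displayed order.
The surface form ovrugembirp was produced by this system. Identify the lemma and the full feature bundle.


underlying: ov-rugem-bu-rb
CASE=ne - signalled by the affix -bu
SUR=ta - signalled by the affix ov-
CLASS=zo - signalled by the affix -rb
check: ovrugemburb -> ovrugemburp -> ovrugemburp -> ovrugembirp -> ovrugembirp
lemma: rugem; CASE=ne; SUR=ta; CLASS=zo
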